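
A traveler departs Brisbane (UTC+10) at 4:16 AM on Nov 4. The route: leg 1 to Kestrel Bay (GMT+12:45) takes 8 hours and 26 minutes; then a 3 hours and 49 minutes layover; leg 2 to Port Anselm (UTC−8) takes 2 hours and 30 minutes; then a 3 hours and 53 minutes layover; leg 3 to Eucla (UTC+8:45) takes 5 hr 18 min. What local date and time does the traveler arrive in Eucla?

Convert departure to UTC: 4:16 AM − 10:00 = 6:16 PM UTC on Nov 3.
Add 8 hours 26 minutes leg 1 → 2:42 AM UTC (Nov 4).
Add 3 hours and 49 minutes layover in Kestrel Bay → 6:31 AM UTC.
Add 2 hours 30 minutes leg 2 → 9:01 AM UTC.
Add 3 hours 53 minutes layover in Port Anselm → 12:54 PM UTC.
Add 5 hours 18 minutes leg 3 → 6:12 PM UTC.
Eucla is UTC+8:45, so local arrival = 6:12 PM + 8:45 = 2:57 AM on Nov 5.

2:57 AM on November 5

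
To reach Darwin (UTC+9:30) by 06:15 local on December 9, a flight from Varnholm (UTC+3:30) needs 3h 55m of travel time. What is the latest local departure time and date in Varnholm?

20:20 on Dec 8

Target arrival in UTC: 06:15 − 9:30 = 20:45 on Dec 8.
Subtract 3 hours 55 minutes → departure 16:50 UTC on Dec 8.
Varnholm is UTC+3:30: 16:50 + 3:30 = 20:20 on Dec 8.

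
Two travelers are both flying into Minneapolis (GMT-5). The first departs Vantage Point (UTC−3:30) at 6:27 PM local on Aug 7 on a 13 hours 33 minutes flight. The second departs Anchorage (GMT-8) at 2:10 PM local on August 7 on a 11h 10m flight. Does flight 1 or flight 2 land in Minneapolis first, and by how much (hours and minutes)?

Flight 1 in UTC: 6:27 PM + 3:30 = 9:57 PM on Aug 7.
+13 hours 33 minutes → arrive 11:30 AM UTC on Aug 8.
Flight 2 in UTC: 2:10 PM + 8:00 = 10:10 PM on Aug 7.
+11 hours 10 minutes → arrive 9:20 AM UTC on Aug 8.
Flight 2 lands earlier by 2 hours 10 minutes.

the second, by 2 hours 10 minutes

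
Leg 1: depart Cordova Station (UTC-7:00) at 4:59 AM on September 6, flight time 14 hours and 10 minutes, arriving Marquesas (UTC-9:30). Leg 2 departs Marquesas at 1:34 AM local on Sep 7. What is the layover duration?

Convert departure to UTC: 4:59 AM + 7:00 = 11:59 AM UTC on Sep 6.
Add 14 hours 10 minutes flight time → 2:09 AM UTC (Sep 7).
Marquesas is UTC−9:30, so local arrival = 2:09 AM − 9:30 = 4:39 PM on Sep 6.
Layover = 1:34 AM − 4:39 PM (+1 day) = 8 hours 55 minutes.

8 hours 55 minutes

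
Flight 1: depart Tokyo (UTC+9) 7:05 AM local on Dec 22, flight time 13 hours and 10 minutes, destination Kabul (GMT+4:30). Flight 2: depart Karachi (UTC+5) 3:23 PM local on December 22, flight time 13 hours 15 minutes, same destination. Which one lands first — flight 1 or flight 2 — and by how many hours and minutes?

the first, by 12 hours 23 minutes

Flight 1 in UTC: 7:05 AM − 9:00 = 10:05 PM on Dec 21.
+13 hours and 10 minutes → arrive 11:15 AM UTC on Dec 22.
Flight 2 in UTC: 3:23 PM − 5:00 = 10:23 AM on Dec 22.
+13 hours 15 minutes → arrive 11:38 PM UTC on Dec 22.
Flight 1 lands earlier by 12 hours 23 minutes.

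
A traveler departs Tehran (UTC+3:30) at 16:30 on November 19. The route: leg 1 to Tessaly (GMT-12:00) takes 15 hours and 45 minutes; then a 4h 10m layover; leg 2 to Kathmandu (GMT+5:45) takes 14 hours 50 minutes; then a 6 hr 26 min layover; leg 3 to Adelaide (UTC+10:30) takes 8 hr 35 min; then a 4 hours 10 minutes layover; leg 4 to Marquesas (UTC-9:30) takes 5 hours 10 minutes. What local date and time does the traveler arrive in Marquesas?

14:36 on Nov 21

Convert departure to UTC: 16:30 − 3:30 = 13:00 UTC on Nov 19.
Add 15 hours 45 minutes leg 1 → 04:45 UTC (Nov 20).
Add 4 hours 10 minutes layover in Tessaly → 08:55 UTC.
Add 14 hours 50 minutes leg 2 → 23:45 UTC.
Add 6 hours 26 minutes layover in Kathmandu → 06:11 UTC (Nov 21).
Add 8 hours and 35 minutes leg 3 → 14:46 UTC.
Add 4 hours and 10 minutes layover in Adelaide → 18:56 UTC.
Add 5 hours 10 minutes leg 4 → 00:06 UTC (Nov 22).
Marquesas is UTC−9:30, so local arrival = 00:06 − 9:30 = 14:36 on Nov 21.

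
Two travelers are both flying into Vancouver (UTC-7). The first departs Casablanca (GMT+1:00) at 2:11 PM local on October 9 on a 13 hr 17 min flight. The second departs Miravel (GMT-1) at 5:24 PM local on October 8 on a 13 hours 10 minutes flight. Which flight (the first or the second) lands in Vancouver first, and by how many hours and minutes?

Flight 1 in UTC: 2:11 PM − 1:00 = 1:11 PM on Oct 9.
+13 hours 17 minutes → arrive 2:28 AM UTC on Oct 10.
Flight 2 in UTC: 5:24 PM + 1:00 = 6:24 PM on Oct 8.
+13 hours 10 minutes → arrive 7:34 AM UTC on Oct 9.
Flight 2 lands earlier by 18 hours 54 minutes.

the second, by 18 hours 54 minutes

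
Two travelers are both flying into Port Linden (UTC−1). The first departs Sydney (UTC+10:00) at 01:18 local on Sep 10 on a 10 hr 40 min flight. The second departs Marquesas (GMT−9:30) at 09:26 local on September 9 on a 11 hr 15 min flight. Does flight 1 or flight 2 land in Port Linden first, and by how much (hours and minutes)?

Flight 1 in UTC: 01:18 − 10:00 = 15:18 on Sep 9.
+10 hours and 40 minutes → arrive 01:58 UTC on Sep 10.
Flight 2 in UTC: 09:26 + 9:30 = 18:56 on Sep 9.
+11 hours and 15 minutes → arrive 06:11 UTC on Sep 10.
Flight 1 lands earlier by 4 hours 13 minutes.

the first, by 4 hours 13 minutes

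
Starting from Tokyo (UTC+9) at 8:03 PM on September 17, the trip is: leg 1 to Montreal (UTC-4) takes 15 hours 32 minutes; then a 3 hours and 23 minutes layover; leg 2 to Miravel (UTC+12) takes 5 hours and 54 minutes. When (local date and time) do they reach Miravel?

11:52 PM on Sep 18

Convert departure to UTC: 8:03 PM − 9:00 = 11:03 AM UTC on Sep 17.
Add 15 hours and 32 minutes leg 1 → 2:35 AM UTC (Sep 18).
Add 3 hours and 23 minutes layover in Montreal → 5:58 AM UTC.
Add 5 hours 54 minutes leg 2 → 11:52 AM UTC.
Miravel is UTC+12:00, so local arrival = 11:52 AM + 12:00 = 11:52 PM on Sep 18.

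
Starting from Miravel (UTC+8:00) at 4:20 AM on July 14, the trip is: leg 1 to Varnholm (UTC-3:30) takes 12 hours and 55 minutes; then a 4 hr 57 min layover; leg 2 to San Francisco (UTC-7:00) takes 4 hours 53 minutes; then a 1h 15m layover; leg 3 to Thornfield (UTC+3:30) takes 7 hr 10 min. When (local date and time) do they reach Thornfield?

7:00 AM on Jul 15

Convert departure to UTC: 4:20 AM − 8:00 = 8:20 PM UTC on Jul 13.
Add 12 hours and 55 minutes leg 1 → 9:15 AM UTC (Jul 14).
Add 4 hours 57 minutes layover in Varnholm → 2:12 PM UTC.
Add 4 hours and 53 minutes leg 2 → 7:05 PM UTC.
Add 1 hour 15 minutes layover in San Francisco → 8:20 PM UTC.
Add 7 hours and 10 minutes leg 3 → 3:30 AM UTC (Jul 15).
Thornfield is UTC+3:30, so local arrival = 3:30 AM + 3:30 = 7:00 AM on Jul 15.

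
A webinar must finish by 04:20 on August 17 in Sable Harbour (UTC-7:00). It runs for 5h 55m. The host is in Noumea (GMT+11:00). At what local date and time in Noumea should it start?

16:25 on August 17

Target end time in UTC: 04:20 + 7:00 = 11:20 on Aug 17.
Subtract 5 hours 55 minutes → start 05:25 UTC on Aug 17.
Noumea is UTC+11:00: 05:25 + 11:00 = 16:25 on Aug 17.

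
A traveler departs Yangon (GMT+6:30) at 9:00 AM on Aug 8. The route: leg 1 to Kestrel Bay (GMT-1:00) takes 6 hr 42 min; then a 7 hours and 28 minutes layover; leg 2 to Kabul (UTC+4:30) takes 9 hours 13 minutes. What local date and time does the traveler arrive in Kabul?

Convert departure to UTC: 9:00 AM − 6:30 = 2:30 AM UTC on Aug 8.
Add 6 hours 42 minutes leg 1 → 9:12 AM UTC.
Add 7 hours and 28 minutes layover in Kestrel Bay → 4:40 PM UTC.
Add 9 hours 13 minutes leg 2 → 1:53 AM UTC (Aug 9).
Kabul is UTC+4:30, so local arrival = 1:53 AM + 4:30 = 6:23 AM on Aug 9.

6:23 AM on August 9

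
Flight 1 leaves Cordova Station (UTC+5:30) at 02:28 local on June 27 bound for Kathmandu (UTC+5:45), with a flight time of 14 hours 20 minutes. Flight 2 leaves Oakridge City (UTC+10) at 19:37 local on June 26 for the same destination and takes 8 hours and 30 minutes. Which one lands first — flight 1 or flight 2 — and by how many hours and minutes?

the second, by 17 hours 11 minutes

Flight 1 in UTC: 02:28 − 5:30 = 20:58 on Jun 26.
+14 hours 20 minutes → arrive 11:18 UTC on Jun 27.
Flight 2 in UTC: 19:37 − 10:00 = 09:37 on Jun 26.
+8 hours 30 minutes → arrive 18:07 UTC on Jun 26.
Flight 2 lands earlier by 17 hours 11 minutes.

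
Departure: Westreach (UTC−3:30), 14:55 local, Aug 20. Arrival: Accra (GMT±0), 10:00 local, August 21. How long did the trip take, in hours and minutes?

15 hours 35 minutes

Accra is 3:30 ahead of Westreach.
Clock-face elapsed time (ignoring zones) is 19 hours 5 minutes.
Actual elapsed = 19 hours 5 minutes − 3:30 = 15 hours 35 minutes.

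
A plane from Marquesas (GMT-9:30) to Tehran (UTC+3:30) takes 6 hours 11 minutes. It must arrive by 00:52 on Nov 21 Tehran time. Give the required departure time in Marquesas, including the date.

05:41 on November 20

Target arrival in UTC: 00:52 − 3:30 = 21:22 on Nov 20.
Subtract 6 hours and 11 minutes → departure 15:11 UTC on Nov 20.
Marquesas is UTC−9:30: 15:11 − 9:30 = 05:41 on Nov 20.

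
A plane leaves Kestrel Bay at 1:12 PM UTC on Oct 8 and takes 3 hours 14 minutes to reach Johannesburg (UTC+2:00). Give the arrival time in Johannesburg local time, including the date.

6:26 PM on October 8

Departure is given in UTC: 1:12 PM on Oct 8.
Add 3 hours 14 minutes → 4:26 PM UTC.
Johannesburg is UTC+2:00: 4:26 PM + 2:00 = 6:26 PM on Oct 8.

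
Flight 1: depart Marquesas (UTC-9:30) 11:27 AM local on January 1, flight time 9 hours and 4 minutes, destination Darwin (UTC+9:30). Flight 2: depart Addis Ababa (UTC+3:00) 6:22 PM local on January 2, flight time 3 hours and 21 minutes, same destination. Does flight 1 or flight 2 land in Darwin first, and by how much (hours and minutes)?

the first, by 12 hours 42 minutes

Flight 1 in UTC: 11:27 AM + 9:30 = 8:57 PM on Jan 1.
+9 hours and 4 minutes → arrive 6:01 AM UTC on Jan 2.
Flight 2 in UTC: 6:22 PM − 3:00 = 3:22 PM on Jan 2.
+3 hours 21 minutes → arrive 6:43 PM UTC on Jan 2.
Flight 1 lands earlier by 12 hours 42 minutes.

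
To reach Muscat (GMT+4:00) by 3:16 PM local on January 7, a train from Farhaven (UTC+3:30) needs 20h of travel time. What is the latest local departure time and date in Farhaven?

Target arrival in UTC: 3:16 PM − 4:00 = 11:16 AM on Jan 7.
Subtract 20 hours → departure 3:16 PM UTC on Jan 6.
Farhaven is UTC+3:30: 3:16 PM + 3:30 = 6:46 PM on Jan 6.

6:46 PM on January 6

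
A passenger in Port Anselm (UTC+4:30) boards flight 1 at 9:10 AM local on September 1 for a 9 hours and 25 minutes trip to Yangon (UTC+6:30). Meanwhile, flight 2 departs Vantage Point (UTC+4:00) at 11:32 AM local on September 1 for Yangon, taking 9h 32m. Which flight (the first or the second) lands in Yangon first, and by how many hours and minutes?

the first, by 2 hours 59 minutes

Flight 1 in UTC: 9:10 AM − 4:30 = 4:40 AM on Sep 1.
+9 hours 25 minutes → arrive 2:05 PM UTC on Sep 1.
Flight 2 in UTC: 11:32 AM − 4:00 = 7:32 AM on Sep 1.
+9 hours 32 minutes → arrive 5:04 PM UTC on Sep 1.
Flight 1 lands earlier by 2 hours 59 minutes.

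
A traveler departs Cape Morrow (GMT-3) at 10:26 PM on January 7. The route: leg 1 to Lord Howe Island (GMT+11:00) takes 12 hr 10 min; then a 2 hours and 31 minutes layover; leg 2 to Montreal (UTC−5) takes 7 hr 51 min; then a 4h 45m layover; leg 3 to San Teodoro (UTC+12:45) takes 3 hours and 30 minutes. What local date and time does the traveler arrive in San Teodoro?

8:58 PM on January 9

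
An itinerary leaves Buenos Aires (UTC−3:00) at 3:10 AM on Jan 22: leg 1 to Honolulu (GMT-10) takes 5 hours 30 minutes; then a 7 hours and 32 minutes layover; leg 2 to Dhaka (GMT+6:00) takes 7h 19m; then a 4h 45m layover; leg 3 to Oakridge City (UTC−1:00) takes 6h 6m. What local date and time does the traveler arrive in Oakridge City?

12:22 PM on January 23

Convert departure to UTC: 3:10 AM + 3:00 = 6:10 AM UTC on Jan 22.
Add 5 hours 30 minutes leg 1 → 11:40 AM UTC.
Add 7 hours and 32 minutes layover in Honolulu → 7:12 PM UTC.
Add 7 hours and 19 minutes leg 2 → 2:31 AM UTC (Jan 23).
Add 4 hours and 45 minutes layover in Dhaka → 7:16 AM UTC.
Add 6 hours and 6 minutes leg 3 → 1:22 PM UTC.
Oakridge City is UTC−1:00, so local arrival = 1:22 PM − 1:00 = 12:22 PM on Jan 23.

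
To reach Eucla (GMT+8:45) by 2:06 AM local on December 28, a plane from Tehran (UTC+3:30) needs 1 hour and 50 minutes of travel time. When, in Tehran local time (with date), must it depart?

7:01 PM on December 27

Target arrival in UTC: 2:06 AM − 8:45 = 5:21 PM on Dec 27.
Subtract 1 hour 50 minutes → departure 3:31 PM UTC on Dec 27.
Tehran is UTC+3:30: 3:31 PM + 3:30 = 7:01 PM on Dec 27.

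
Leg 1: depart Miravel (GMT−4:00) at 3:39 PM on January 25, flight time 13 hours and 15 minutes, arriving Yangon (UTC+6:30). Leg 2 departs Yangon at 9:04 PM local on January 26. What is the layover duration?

5 hours 40 minutes

Convert departure to UTC: 3:39 PM + 4:00 = 7:39 PM UTC on Jan 25.
Add 13 hours and 15 minutes flight time → 8:54 AM UTC (Jan 26).
Yangon is UTC+6:30, so local arrival = 8:54 AM + 6:30 = 3:24 PM on Jan 26.
Layover = 9:04 PM − 3:24 PM = 5 hours 40 minutes.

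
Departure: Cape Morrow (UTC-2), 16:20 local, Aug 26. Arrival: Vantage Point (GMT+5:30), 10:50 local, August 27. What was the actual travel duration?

Departure in UTC: 16:20 + 2:00 = 18:20 on Aug 26.
Arrival in UTC: 10:50 − 5:30 = 05:20 on Aug 27.
Elapsed = 05:20 − 18:20 (+1 day) = 11 hours.

11 hours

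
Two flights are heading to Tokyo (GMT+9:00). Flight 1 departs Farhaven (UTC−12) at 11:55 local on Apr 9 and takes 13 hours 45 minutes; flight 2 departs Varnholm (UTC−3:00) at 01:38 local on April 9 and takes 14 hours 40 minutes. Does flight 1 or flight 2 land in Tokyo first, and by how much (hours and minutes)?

the second, by 18 hours 22 minutes

Flight 1 in UTC: 11:55 + 12:00 = 23:55 on Apr 9.
+13 hours and 45 minutes → arrive 13:40 UTC on Apr 10.
Flight 2 in UTC: 01:38 + 3:00 = 04:38 on Apr 9.
+14 hours and 40 minutes → arrive 19:18 UTC on Apr 9.
Flight 2 lands earlier by 18 hours 22 minutes.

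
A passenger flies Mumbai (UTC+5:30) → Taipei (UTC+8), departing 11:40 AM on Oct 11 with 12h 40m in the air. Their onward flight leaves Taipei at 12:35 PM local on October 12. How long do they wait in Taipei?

9 hours 45 minutes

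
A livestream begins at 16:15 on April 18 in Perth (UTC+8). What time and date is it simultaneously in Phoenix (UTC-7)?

In UTC: 16:15 − 8:00 = 08:15 on Apr 18.
Phoenix is UTC−7:00: 08:15 − 7:00 = 01:15 on Apr 18.

01:15 on Apr 18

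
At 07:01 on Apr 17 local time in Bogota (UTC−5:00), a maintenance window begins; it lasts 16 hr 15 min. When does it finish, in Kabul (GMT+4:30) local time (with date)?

Convert start to UTC: 07:01 + 5:00 = 12:01 UTC on Apr 17.
Add 16 hours and 15 minutes duration → 04:16 UTC (Apr 18).
Kabul is UTC+4:30, so local end time = 04:16 + 4:30 = 08:46 on Apr 18.

08:46 on April 18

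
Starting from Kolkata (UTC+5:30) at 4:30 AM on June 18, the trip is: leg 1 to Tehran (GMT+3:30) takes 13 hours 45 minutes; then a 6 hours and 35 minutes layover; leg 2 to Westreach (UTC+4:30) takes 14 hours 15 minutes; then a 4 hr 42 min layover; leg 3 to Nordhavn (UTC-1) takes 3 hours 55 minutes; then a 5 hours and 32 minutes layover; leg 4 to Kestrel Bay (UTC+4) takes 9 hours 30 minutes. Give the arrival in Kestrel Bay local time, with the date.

1:14 PM on June 20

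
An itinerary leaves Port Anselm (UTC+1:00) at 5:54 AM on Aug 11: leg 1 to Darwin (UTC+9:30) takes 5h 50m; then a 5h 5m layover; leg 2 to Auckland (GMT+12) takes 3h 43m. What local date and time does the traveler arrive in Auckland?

Convert departure to UTC: 5:54 AM − 1:00 = 4:54 AM UTC on Aug 11.
Add 5 hours and 50 minutes leg 1 → 10:44 AM UTC.
Add 5 hours 5 minutes layover in Darwin → 3:49 PM UTC.
Add 3 hours and 43 minutes leg 2 → 7:32 PM UTC.
Auckland is UTC+12:00, so local arrival = 7:32 PM + 12:00 = 7:32 AM on Aug 12.

7:32 AM on August 12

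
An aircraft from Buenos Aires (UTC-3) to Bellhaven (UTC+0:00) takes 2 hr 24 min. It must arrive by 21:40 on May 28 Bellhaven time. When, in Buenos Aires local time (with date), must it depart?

Target arrival is already UTC: 21:40 on May 28.
Subtract 2 hours 24 minutes → departure 19:16 UTC on May 28.
Buenos Aires is UTC−3:00: 19:16 − 3:00 = 16:16 on May 28.

16:16 on May 28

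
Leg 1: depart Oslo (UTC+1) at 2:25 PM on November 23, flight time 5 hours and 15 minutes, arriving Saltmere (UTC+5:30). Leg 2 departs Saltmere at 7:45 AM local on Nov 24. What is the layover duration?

Convert departure to UTC: 2:25 PM − 1:00 = 1:25 PM UTC on Nov 23.
Add 5 hours and 15 minutes flight time → 6:40 PM UTC.
Saltmere is UTC+5:30, so local arrival = 6:40 PM + 5:30 = 12:10 AM on Nov 24.
Layover = 7:45 AM − 12:10 AM = 7 hours 35 minutes.

7 hours 35 minutes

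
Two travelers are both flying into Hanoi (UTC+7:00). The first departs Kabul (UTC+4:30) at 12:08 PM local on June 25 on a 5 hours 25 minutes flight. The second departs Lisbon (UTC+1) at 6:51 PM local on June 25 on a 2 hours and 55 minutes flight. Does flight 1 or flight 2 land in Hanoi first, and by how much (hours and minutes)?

the first, by 7 hours 43 minutes

Flight 1 in UTC: 12:08 PM − 4:30 = 7:38 AM on Jun 25.
+5 hours and 25 minutes → arrive 1:03 PM UTC on Jun 25.
Flight 2 in UTC: 6:51 PM − 1:00 = 5:51 PM on Jun 25.
+2 hours and 55 minutes → arrive 8:46 PM UTC on Jun 25.
Flight 1 lands earlier by 7 hours 43 minutes.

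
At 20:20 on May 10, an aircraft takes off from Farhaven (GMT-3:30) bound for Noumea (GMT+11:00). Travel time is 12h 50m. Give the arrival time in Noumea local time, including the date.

Noumea is 14:30 ahead of Farhaven.
After 12 hours 50 minutes it is 09:10 (May 11) in Farhaven.
Shift by the zone difference: 09:10 + 14:30 = 23:40 on May 11 in Noumea.

23:40 on May 11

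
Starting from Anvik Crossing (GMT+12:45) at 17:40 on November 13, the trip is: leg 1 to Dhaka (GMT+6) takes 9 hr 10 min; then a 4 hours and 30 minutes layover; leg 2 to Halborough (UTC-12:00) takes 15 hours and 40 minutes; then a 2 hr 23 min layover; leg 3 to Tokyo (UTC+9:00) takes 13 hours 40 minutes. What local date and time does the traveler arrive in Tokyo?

11:18 on November 15

Convert departure to UTC: 17:40 − 12:45 = 04:55 UTC on Nov 13.
Add 9 hours 10 minutes leg 1 → 14:05 UTC.
Add 4 hours 30 minutes layover in Dhaka → 18:35 UTC.
Add 15 hours and 40 minutes leg 2 → 10:15 UTC (Nov 14).
Add 2 hours and 23 minutes layover in Halborough → 12:38 UTC.
Add 13 hours 40 minutes leg 3 → 02:18 UTC (Nov 15).
Tokyo is UTC+9:00, so local arrival = 02:18 + 9:00 = 11:18 on Nov 15.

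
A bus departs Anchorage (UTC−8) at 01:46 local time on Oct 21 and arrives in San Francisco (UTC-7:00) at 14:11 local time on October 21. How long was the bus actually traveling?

11 hours 25 minutes

Departure in UTC: 01:46 + 8:00 = 09:46 on Oct 21.
Arrival in UTC: 14:11 + 7:00 = 21:11 on Oct 21.
Elapsed = 21:11 − 09:46 = 11 hours 25 minutes.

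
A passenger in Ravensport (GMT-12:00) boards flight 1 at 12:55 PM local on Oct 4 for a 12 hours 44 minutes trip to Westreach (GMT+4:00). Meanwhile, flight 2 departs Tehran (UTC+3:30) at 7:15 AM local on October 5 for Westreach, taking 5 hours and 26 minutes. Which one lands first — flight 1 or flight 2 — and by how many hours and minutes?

Flight 1 in UTC: 12:55 PM + 12:00 = 12:55 AM on Oct 5.
+12 hours and 44 minutes → arrive 1:39 PM UTC on Oct 5.
Flight 2 in UTC: 7:15 AM − 3:30 = 3:45 AM on Oct 5.
+5 hours and 26 minutes → arrive 9:11 AM UTC on Oct 5.
Flight 2 lands earlier by 4 hours 28 minutes.

the second, by 4 hours 28 minutes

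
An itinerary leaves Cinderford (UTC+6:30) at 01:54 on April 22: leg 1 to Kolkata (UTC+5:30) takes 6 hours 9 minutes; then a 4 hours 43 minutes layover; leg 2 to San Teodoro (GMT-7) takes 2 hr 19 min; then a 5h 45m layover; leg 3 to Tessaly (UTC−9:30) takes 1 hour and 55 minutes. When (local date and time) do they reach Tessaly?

06:45 on April 22

Convert departure to UTC: 01:54 − 6:30 = 19:24 UTC on Apr 21.
Add 6 hours 9 minutes leg 1 → 01:33 UTC (Apr 22).
Add 4 hours 43 minutes layover in Kolkata → 06:16 UTC.
Add 2 hours and 19 minutes leg 2 → 08:35 UTC.
Add 5 hours and 45 minutes layover in San Teodoro → 14:20 UTC.
Add 1 hour 55 minutes leg 3 → 16:15 UTC.
Tessaly is UTC−9:30, so local arrival = 16:15 − 9:30 = 06:45 on Apr 22.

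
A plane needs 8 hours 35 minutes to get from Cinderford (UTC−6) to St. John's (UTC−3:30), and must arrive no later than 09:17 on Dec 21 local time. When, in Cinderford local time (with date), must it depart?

Target arrival in UTC: 09:17 + 3:30 = 12:47 on Dec 21.
Subtract 8 hours and 35 minutes → departure 04:12 UTC on Dec 21.
Cinderford is UTC−6:00: 04:12 − 6:00 = 22:12 on Dec 20.

22:12 on December 20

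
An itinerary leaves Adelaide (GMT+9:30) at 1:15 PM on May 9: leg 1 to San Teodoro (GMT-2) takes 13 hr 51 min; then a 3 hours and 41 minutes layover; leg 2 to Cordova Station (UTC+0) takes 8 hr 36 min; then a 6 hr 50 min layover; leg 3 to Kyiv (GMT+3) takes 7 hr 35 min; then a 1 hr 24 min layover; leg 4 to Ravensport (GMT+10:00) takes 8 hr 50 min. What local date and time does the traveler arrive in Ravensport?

4:32 PM on May 11

Convert departure to UTC: 1:15 PM − 9:30 = 3:45 AM UTC on May 9.
Add 13 hours 51 minutes leg 1 → 5:36 PM UTC.
Add 3 hours and 41 minutes layover in San Teodoro → 9:17 PM UTC.
Add 8 hours 36 minutes leg 2 → 5:53 AM UTC (May 10).
Add 6 hours 50 minutes layover in Cordova Station → 12:43 PM UTC.
Add 7 hours and 35 minutes leg 3 → 8:18 PM UTC.
Add 1 hour and 24 minutes layover in Kyiv → 9:42 PM UTC.
Add 8 hours 50 minutes leg 4 → 6:32 AM UTC (May 11).
Ravensport is UTC+10:00, so local arrival = 6:32 AM + 10:00 = 4:32 PM on May 11.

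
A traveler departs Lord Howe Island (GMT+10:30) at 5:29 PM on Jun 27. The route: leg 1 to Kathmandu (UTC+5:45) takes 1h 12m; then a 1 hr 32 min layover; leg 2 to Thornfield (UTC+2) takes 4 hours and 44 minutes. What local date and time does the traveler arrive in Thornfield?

Convert departure to UTC: 5:29 PM − 10:30 = 6:59 AM UTC on Jun 27.
Add 1 hour and 12 minutes leg 1 → 8:11 AM UTC.
Add 1 hour and 32 minutes layover in Kathmandu → 9:43 AM UTC.
Add 4 hours and 44 minutes leg 2 → 2:27 PM UTC.
Thornfield is UTC+2:00, so local arrival = 2:27 PM + 2:00 = 4:27 PM on Jun 27.

4:27 PM on June 27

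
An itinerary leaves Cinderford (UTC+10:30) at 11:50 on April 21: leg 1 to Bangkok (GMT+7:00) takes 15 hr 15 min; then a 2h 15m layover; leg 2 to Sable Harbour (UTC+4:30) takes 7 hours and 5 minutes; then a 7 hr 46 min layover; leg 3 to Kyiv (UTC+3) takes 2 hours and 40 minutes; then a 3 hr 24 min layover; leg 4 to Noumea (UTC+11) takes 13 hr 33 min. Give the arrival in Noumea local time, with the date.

Convert departure to UTC: 11:50 − 10:30 = 01:20 UTC on Apr 21.
Add 15 hours 15 minutes leg 1 → 16:35 UTC.
Add 2 hours 15 minutes layover in Bangkok → 18:50 UTC.
Add 7 hours 5 minutes leg 2 → 01:55 UTC (Apr 22).
Add 7 hours and 46 minutes layover in Sable Harbour → 09:41 UTC.
Add 2 hours and 40 minutes leg 3 → 12:21 UTC.
Add 3 hours 24 minutes layover in Kyiv → 15:45 UTC.
Add 13 hours and 33 minutes leg 4 → 05:18 UTC (Apr 23).
Noumea is UTC+11:00, so local arrival = 05:18 + 11:00 = 16:18 on Apr 23.

16:18 on Apr 23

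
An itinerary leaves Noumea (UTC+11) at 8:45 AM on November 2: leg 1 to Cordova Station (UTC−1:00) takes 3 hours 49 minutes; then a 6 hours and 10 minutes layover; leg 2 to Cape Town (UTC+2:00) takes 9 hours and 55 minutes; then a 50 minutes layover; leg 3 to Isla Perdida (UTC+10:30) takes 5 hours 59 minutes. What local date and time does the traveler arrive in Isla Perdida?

Convert departure to UTC: 8:45 AM − 11:00 = 9:45 PM UTC on Nov 1.
Add 3 hours 49 minutes leg 1 → 1:34 AM UTC (Nov 2).
Add 6 hours and 10 minutes layover in Cordova Station → 7:44 AM UTC.
Add 9 hours and 55 minutes leg 2 → 5:39 PM UTC.
Add 50 minutes layover in Cape Town → 6:29 PM UTC.
Add 5 hours 59 minutes leg 3 → 12:28 AM UTC (Nov 3).
Isla Perdida is UTC+10:30, so local arrival = 12:28 AM + 10:30 = 10:58 AM on Nov 3.

10:58 AM on November 3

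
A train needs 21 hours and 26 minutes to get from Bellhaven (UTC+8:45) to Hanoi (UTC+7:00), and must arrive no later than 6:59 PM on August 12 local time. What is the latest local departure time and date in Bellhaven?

11:18 PM on August 11

Target arrival in UTC: 6:59 PM − 7:00 = 11:59 AM on Aug 12.
Subtract 21 hours and 26 minutes → departure 2:33 PM UTC on Aug 11.
Bellhaven is UTC+8:45: 2:33 PM + 8:45 = 11:18 PM on Aug 11.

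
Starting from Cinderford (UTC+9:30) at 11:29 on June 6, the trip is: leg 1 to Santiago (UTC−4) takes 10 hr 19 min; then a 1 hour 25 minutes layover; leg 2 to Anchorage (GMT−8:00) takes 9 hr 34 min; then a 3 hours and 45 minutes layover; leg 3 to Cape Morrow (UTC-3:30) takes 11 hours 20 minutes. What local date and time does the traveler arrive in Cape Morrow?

10:52 on June 7

Convert departure to UTC: 11:29 − 9:30 = 01:59 UTC on Jun 6.
Add 10 hours and 19 minutes leg 1 → 12:18 UTC.
Add 1 hour and 25 minutes layover in Santiago → 13:43 UTC.
Add 9 hours 34 minutes leg 2 → 23:17 UTC.
Add 3 hours 45 minutes layover in Anchorage → 03:02 UTC (Jun 7).
Add 11 hours and 20 minutes leg 3 → 14:22 UTC.
Cape Morrow is UTC−3:30, so local arrival = 14:22 − 3:30 = 10:52 on Jun 7.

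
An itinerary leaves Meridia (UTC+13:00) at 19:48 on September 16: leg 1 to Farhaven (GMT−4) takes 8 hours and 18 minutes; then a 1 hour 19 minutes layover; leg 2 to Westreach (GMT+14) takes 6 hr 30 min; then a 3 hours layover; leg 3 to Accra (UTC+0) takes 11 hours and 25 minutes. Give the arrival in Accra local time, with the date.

Convert departure to UTC: 19:48 − 13:00 = 06:48 UTC on Sep 16.
Add 8 hours and 18 minutes leg 1 → 15:06 UTC.
Add 1 hour and 19 minutes layover in Farhaven → 16:25 UTC.
Add 6 hours and 30 minutes leg 2 → 22:55 UTC.
Add 3 hours layover in Westreach → 01:55 UTC (Sep 17).
Add 11 hours and 25 minutes leg 3 → 13:20 UTC.
Accra is UTC+0, so local arrival is the same: 13:20 on Sep 17.

13:20 on Sep 17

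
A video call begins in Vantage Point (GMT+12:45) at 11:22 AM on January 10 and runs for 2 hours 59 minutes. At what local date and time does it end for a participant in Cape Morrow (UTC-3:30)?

Cape Morrow is 16:15 behind Vantage Point.
After 2 hours 59 minutes it is 2:21 PM in Vantage Point.
Shift by the zone difference: 2:21 PM − 16:15 = 10:06 PM on Jan 9 in Cape Morrow.

10:06 PM on January 9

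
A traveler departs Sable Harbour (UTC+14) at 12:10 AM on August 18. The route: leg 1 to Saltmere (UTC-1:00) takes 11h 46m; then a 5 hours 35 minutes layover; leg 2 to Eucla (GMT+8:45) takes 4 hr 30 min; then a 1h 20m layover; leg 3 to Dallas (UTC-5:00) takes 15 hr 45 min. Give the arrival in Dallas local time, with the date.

Convert departure to UTC: 12:10 AM − 14:00 = 10:10 AM UTC on Aug 17.
Add 11 hours and 46 minutes leg 1 → 9:56 PM UTC.
Add 5 hours and 35 minutes layover in Saltmere → 3:31 AM UTC (Aug 18).
Add 4 hours and 30 minutes leg 2 → 8:01 AM UTC.
Add 1 hour 20 minutes layover in Eucla → 9:21 AM UTC.
Add 15 hours 45 minutes leg 3 → 1:06 AM UTC (Aug 19).
Dallas is UTC−5:00, so local arrival = 1:06 AM − 5:00 = 8:06 PM on Aug 18.

8:06 PM on August 18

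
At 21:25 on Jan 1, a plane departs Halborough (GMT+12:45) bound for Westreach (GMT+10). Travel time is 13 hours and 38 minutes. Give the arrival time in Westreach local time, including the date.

Convert departure to UTC: 21:25 − 12:45 = 08:40 UTC on Jan 1.
Add 13 hours and 38 minutes travel time → 22:18 UTC.
Westreach is UTC+10:00, so local arrival = 22:18 + 10:00 = 08:18 on Jan 2.

08:18 on January 2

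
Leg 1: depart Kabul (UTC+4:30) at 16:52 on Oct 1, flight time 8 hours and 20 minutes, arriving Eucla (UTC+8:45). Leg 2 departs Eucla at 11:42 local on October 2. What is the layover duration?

Convert departure to UTC: 16:52 − 4:30 = 12:22 UTC on Oct 1.
Add 8 hours 20 minutes flight time → 20:42 UTC.
Eucla is UTC+8:45, so local arrival = 20:42 + 8:45 = 05:27 on Oct 2.
Layover = 11:42 − 05:27 = 6 hours 15 minutes.

6 hours 15 minutes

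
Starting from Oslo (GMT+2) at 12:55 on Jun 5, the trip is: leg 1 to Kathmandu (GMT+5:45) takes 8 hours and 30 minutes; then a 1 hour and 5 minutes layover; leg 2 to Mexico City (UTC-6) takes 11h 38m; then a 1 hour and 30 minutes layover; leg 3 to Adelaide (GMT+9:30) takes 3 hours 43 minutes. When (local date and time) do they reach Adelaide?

22:51 on June 6

Convert departure to UTC: 12:55 − 2:00 = 10:55 UTC on Jun 5.
Add 8 hours and 30 minutes leg 1 → 19:25 UTC.
Add 1 hour 5 minutes layover in Kathmandu → 20:30 UTC.
Add 11 hours and 38 minutes leg 2 → 08:08 UTC (Jun 6).
Add 1 hour and 30 minutes layover in Mexico City → 09:38 UTC.
Add 3 hours 43 minutes leg 3 → 13:21 UTC.
Adelaide is UTC+9:30, so local arrival = 13:21 + 9:30 = 22:51 on Jun 6.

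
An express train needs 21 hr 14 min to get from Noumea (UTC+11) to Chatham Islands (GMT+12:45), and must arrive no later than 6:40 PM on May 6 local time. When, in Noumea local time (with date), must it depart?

7:41 PM on May 5

Target arrival in UTC: 6:40 PM − 12:45 = 5:55 AM on May 6.
Subtract 21 hours 14 minutes → departure 8:41 AM UTC on May 5.
Noumea is UTC+11:00: 8:41 AM + 11:00 = 7:41 PM on May 5.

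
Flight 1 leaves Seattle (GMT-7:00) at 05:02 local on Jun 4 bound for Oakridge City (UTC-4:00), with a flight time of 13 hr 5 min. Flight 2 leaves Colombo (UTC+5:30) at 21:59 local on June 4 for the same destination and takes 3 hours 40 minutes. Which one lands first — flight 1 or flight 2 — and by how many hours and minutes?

Flight 1 in UTC: 05:02 + 7:00 = 12:02 on Jun 4.
+13 hours 5 minutes → arrive 01:07 UTC on Jun 5.
Flight 2 in UTC: 21:59 − 5:30 = 16:29 on Jun 4.
+3 hours and 40 minutes → arrive 20:09 UTC on Jun 4.
Flight 2 lands earlier by 4 hours 58 minutes.

the second, by 4 hours 58 minutes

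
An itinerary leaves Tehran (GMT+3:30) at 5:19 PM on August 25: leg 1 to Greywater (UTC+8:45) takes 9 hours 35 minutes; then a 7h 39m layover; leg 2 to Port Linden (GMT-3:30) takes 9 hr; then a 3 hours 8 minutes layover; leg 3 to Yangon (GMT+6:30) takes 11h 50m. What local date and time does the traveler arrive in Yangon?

Convert departure to UTC: 5:19 PM − 3:30 = 1:49 PM UTC on Aug 25.
Add 9 hours 35 minutes leg 1 → 11:24 PM UTC.
Add 7 hours 39 minutes layover in Greywater → 7:03 AM UTC (Aug 26).
Add 9 hours leg 2 → 4:03 PM UTC.
Add 3 hours 8 minutes layover in Port Linden → 7:11 PM UTC.
Add 11 hours 50 minutes leg 3 → 7:01 AM UTC (Aug 27).
Yangon is UTC+6:30, so local arrival = 7:01 AM + 6:30 = 1:31 PM on Aug 27.

1:31 PM on Aug 27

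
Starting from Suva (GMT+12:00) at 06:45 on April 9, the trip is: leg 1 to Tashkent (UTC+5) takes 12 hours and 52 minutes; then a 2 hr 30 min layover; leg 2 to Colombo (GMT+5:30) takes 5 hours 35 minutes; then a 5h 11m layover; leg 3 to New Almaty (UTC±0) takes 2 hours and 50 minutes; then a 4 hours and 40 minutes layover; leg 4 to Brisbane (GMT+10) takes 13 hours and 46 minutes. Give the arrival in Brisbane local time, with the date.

Convert departure to UTC: 06:45 − 12:00 = 18:45 UTC on Apr 8.
Add 12 hours and 52 minutes leg 1 → 07:37 UTC (Apr 9).
Add 2 hours and 30 minutes layover in Tashkent → 10:07 UTC.
Add 5 hours and 35 minutes leg 2 → 15:42 UTC.
Add 5 hours and 11 minutes layover in Colombo → 20:53 UTC.
Add 2 hours 50 minutes leg 3 → 23:43 UTC.
Add 4 hours 40 minutes layover in New Almaty → 04:23 UTC (Apr 10).
Add 13 hours and 46 minutes leg 4 → 18:09 UTC.
Brisbane is UTC+10:00, so local arrival = 18:09 + 10:00 = 04:09 on Apr 11.

04:09 on April 11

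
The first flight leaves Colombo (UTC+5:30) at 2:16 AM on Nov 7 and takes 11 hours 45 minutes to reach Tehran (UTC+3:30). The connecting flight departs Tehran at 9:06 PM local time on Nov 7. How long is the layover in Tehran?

9 hours 5 minutes

Convert departure to UTC: 2:16 AM − 5:30 = 8:46 PM UTC on Nov 6.
Add 11 hours 45 minutes flight time → 8:31 AM UTC (Nov 7).
Tehran is UTC+3:30, so local arrival = 8:31 AM + 3:30 = 12:01 PM on Nov 7.
Layover = 9:06 PM − 12:01 PM = 9 hours 5 minutes.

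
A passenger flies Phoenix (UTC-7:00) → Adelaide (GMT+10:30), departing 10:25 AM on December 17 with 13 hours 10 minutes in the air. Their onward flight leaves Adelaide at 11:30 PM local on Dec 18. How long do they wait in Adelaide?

6 hours 25 minutes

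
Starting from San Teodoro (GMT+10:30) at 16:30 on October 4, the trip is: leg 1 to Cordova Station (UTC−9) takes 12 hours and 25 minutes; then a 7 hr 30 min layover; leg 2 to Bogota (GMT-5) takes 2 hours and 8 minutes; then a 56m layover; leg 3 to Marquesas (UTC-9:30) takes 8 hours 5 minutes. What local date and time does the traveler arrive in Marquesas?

03:34 on October 5

Convert departure to UTC: 16:30 − 10:30 = 06:00 UTC on Oct 4.
Add 12 hours 25 minutes leg 1 → 18:25 UTC.
Add 7 hours and 30 minutes layover in Cordova Station → 01:55 UTC (Oct 5).
Add 2 hours 8 minutes leg 2 → 04:03 UTC.
Add 56 minutes layover in Bogota → 04:59 UTC.
Add 8 hours and 5 minutes leg 3 → 13:04 UTC.
Marquesas is UTC−9:30, so local arrival = 13:04 − 9:30 = 03:34 on Oct 5.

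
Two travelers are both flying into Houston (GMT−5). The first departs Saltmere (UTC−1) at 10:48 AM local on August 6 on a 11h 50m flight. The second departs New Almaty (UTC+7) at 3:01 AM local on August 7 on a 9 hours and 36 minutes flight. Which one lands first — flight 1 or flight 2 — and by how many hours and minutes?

Flight 1 in UTC: 10:48 AM + 1:00 = 11:48 AM on Aug 6.
+11 hours 50 minutes → arrive 11:38 PM UTC on Aug 6.
Flight 2 in UTC: 3:01 AM − 7:00 = 8:01 PM on Aug 6.
+9 hours 36 minutes → arrive 5:37 AM UTC on Aug 7.
Flight 1 lands earlier by 5 hours 59 minutes.

the first, by 5 hours 59 minutes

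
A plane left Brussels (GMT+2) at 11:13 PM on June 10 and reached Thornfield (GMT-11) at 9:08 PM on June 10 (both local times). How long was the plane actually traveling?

Departure in UTC: 11:13 PM − 2:00 = 9:13 PM on Jun 10.
Arrival in UTC: 9:08 PM + 11:00 = 8:08 AM on Jun 11.
Elapsed = 8:08 AM − 9:13 PM (+1 day) = 10 hours 55 minutes.

10 hours 55 minutes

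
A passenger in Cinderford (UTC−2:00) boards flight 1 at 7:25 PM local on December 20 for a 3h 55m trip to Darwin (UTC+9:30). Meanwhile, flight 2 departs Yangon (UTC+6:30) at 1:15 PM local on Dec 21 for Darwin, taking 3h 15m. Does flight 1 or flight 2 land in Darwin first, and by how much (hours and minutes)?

the first, by 8 hours 40 minutes

Flight 1 in UTC: 7:25 PM + 2:00 = 9:25 PM on Dec 20.
+3 hours 55 minutes → arrive 1:20 AM UTC on Dec 21.
Flight 2 in UTC: 1:15 PM − 6:30 = 6:45 AM on Dec 21.
+3 hours 15 minutes → arrive 10:00 AM UTC on Dec 21.
Flight 1 lands earlier by 8 hours 40 minutes.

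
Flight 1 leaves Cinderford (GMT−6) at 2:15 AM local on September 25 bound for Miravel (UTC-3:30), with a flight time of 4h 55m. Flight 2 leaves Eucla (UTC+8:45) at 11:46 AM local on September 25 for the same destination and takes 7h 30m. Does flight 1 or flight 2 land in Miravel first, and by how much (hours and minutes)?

Flight 1 in UTC: 2:15 AM + 6:00 = 8:15 AM on Sep 25.
+4 hours 55 minutes → arrive 1:10 PM UTC on Sep 25.
Flight 2 in UTC: 11:46 AM − 8:45 = 3:01 AM on Sep 25.
+7 hours 30 minutes → arrive 10:31 AM UTC on Sep 25.
Flight 2 lands earlier by 2 hours 39 minutes.

the second, by 2 hours 39 minutes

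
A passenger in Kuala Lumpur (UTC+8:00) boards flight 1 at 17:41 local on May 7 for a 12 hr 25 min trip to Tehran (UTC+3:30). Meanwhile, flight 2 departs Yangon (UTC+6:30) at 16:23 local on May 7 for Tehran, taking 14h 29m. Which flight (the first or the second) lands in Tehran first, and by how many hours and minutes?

the first, by 2 hours 16 minutes

Flight 1 in UTC: 17:41 − 8:00 = 09:41 on May 7.
+12 hours and 25 minutes → arrive 22:06 UTC on May 7.
Flight 2 in UTC: 16:23 − 6:30 = 09:53 on May 7.
+14 hours 29 minutes → arrive 00:22 UTC on May 8.
Flight 1 lands earlier by 2 hours 16 minutes.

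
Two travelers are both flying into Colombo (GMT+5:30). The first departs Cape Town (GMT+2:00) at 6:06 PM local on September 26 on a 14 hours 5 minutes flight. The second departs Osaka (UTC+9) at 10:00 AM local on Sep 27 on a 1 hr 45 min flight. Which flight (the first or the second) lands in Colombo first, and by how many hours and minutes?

the second, by 3 hours 26 minutes

Flight 1 in UTC: 6:06 PM − 2:00 = 4:06 PM on Sep 26.
+14 hours 5 minutes → arrive 6:11 AM UTC on Sep 27.
Flight 2 in UTC: 10:00 AM − 9:00 = 1:00 AM on Sep 27.
+1 hour 45 minutes → arrive 2:45 AM UTC on Sep 27.
Flight 2 lands earlier by 3 hours 26 minutes.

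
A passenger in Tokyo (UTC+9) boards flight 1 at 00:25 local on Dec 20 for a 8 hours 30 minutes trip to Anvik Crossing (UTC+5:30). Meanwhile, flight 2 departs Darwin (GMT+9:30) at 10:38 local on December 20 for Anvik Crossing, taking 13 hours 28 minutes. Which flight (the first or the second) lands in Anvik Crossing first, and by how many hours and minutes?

Flight 1 in UTC: 00:25 − 9:00 = 15:25 on Dec 19.
+8 hours and 30 minutes → arrive 23:55 UTC on Dec 19.
Flight 2 in UTC: 10:38 − 9:30 = 01:08 on Dec 20.
+13 hours and 28 minutes → arrive 14:36 UTC on Dec 20.
Flight 1 lands earlier by 14 hours 41 minutes.

the first, by 14 hours 41 minutes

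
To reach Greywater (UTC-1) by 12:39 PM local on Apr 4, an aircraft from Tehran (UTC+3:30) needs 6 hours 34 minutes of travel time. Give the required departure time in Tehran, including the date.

10:35 AM on April 4

Target arrival in UTC: 12:39 PM + 1:00 = 1:39 PM on Apr 4.
Subtract 6 hours and 34 minutes → departure 7:05 AM UTC on Apr 4.
Tehran is UTC+3:30: 7:05 AM + 3:30 = 10:35 AM on Apr 4.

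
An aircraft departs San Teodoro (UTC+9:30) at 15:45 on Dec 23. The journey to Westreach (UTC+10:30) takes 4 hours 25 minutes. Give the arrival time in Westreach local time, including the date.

21:10 on Dec 23

Westreach is 1:00 ahead of San Teodoro.
After 4 hours and 25 minutes it is 20:10 in San Teodoro.
Shift by the zone difference: 20:10 + 1:00 = 21:10 on Dec 23 in Westreach.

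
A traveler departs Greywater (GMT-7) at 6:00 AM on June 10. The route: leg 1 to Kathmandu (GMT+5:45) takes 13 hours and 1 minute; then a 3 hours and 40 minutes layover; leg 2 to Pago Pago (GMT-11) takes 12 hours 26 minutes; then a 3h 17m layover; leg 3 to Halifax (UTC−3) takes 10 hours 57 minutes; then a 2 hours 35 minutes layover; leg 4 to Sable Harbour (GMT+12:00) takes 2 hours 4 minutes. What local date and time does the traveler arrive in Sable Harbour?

1:00 AM on Jun 13

Convert departure to UTC: 6:00 AM + 7:00 = 1:00 PM UTC on Jun 10.
Add 13 hours 1 minute leg 1 → 2:01 AM UTC (Jun 11).
Add 3 hours 40 minutes layover in Kathmandu → 5:41 AM UTC.
Add 12 hours 26 minutes leg 2 → 6:07 PM UTC.
Add 3 hours and 17 minutes layover in Pago Pago → 9:24 PM UTC.
Add 10 hours 57 minutes leg 3 → 8:21 AM UTC (Jun 12).
Add 2 hours and 35 minutes layover in Halifax → 10:56 AM UTC.
Add 2 hours and 4 minutes leg 4 → 1:00 PM UTC.
Sable Harbour is UTC+12:00, so local arrival = 1:00 PM + 12:00 = 1:00 AM on Jun 13.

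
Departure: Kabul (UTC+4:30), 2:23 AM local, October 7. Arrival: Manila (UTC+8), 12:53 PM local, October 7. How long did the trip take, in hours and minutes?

Departure in UTC: 2:23 AM − 4:30 = 9:53 PM on Oct 6.
Arrival in UTC: 12:53 PM − 8:00 = 4:53 AM on Oct 7.
Elapsed = 4:53 AM − 9:53 PM (+1 day) = 7 hours.

7 hours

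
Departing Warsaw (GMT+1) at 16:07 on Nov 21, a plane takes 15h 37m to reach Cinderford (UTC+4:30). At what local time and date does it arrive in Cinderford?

11:14 on Nov 22

Convert departure to UTC: 16:07 − 1:00 = 15:07 UTC on Nov 21.
Add 15 hours 37 minutes travel time → 06:44 UTC (Nov 22).
Cinderford is UTC+4:30, so local arrival = 06:44 + 4:30 = 11:14 on Nov 22.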